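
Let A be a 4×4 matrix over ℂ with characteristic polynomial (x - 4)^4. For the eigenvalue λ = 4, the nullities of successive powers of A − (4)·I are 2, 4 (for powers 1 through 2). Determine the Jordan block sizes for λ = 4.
Block sizes for λ = 4: [2, 2]

From the dimensions of kernels of powers, the number of Jordan blocks of size at least j is d_j − d_{j−1} where d_j = dim ker(N^j) (with d_0 = 0). Computing the differences gives [2, 2].
The number of blocks of size exactly k is (#blocks of size ≥ k) − (#blocks of size ≥ k + 1), so the partition is: 2 block(s) of size 2.
In nonincreasing order the block sizes are [2, 2].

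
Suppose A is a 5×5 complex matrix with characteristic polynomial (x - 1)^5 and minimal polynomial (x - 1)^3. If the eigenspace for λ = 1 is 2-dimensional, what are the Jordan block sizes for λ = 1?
Block sizes for λ = 1: [3, 2]

Step 1 — from the characteristic polynomial, algebraic multiplicity of λ = 1 is 5. From dim ker(A − (1)·I) = 2, there are exactly 2 Jordan blocks for λ = 1.
Step 2 — from the minimal polynomial, the factor (x − 1)^3 tells us the largest block for λ = 1 has size 3.
Step 3 — with total size 5, 2 blocks, and largest block 3, the block sizes (in nonincreasing order) are [3, 2].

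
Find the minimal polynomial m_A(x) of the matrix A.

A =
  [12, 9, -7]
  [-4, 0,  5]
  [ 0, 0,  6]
x^3 - 18*x^2 + 108*x - 216

The characteristic polynomial is χ_A(x) = (x - 6)^3, so the eigenvalues are known. The minimal polynomial is
  m_A(x) = Π_λ (x − λ)^{k_λ}
where k_λ is the size of the *largest* Jordan block for λ (equivalently, the smallest k with (A − λI)^k v = 0 for every generalised eigenvector v of λ).

  λ = 6: largest Jordan block has size 3, contributing (x − 6)^3

So m_A(x) = (x - 6)^3 = x^3 - 18*x^2 + 108*x - 216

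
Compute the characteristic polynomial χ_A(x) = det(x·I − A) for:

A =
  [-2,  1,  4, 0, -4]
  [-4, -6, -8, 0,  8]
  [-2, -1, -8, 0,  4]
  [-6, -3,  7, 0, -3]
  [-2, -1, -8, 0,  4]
x^5 + 12*x^4 + 48*x^3 + 64*x^2

Expanding det(x·I − A) (e.g. by cofactor expansion or by noting that A is similar to its Jordan form J, which has the same characteristic polynomial as A) gives
  χ_A(x) = x^5 + 12*x^4 + 48*x^3 + 64*x^2
which factors as x^2*(x + 4)^3. The eigenvalues (with algebraic multiplicities) are λ = -4 with multiplicity 3, λ = 0 with multiplicity 2.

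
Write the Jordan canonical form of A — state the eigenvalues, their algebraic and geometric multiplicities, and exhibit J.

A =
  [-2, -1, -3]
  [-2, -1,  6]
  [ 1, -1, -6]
J_2(-3) ⊕ J_1(-3)

The characteristic polynomial is
  det(x·I − A) = x^3 + 9*x^2 + 27*x + 27 = (x + 3)^3

Eigenvalues and multiplicities (the geometric multiplicity of λ is n − rank(A − λI), which equals the number of Jordan blocks for λ):
  λ = -3: algebraic multiplicity = 3, geometric multiplicity = 2

Determining the block sizes for each eigenvalue:
  λ = -3: 2 blocks summing to 3 forces exactly one block of size 2 and the rest size 1 → block sizes [2, 1]

Assembling the blocks gives a Jordan form
J =
  [-3,  1,  0]
  [ 0, -3,  0]
  [ 0,  0, -3]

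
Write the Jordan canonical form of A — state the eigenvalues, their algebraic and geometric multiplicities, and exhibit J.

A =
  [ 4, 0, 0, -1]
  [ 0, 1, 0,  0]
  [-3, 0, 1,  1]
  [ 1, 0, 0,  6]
J_1(1) ⊕ J_1(1) ⊕ J_2(5)

The characteristic polynomial is
  det(x·I − A) = x^4 - 12*x^3 + 46*x^2 - 60*x + 25 = (x - 5)^2*(x - 1)^2

Eigenvalues and multiplicities (the geometric multiplicity of λ is n − rank(A − λI), which equals the number of Jordan blocks for λ):
  λ = 1: algebraic multiplicity = 2, geometric multiplicity = 2
  λ = 5: algebraic multiplicity = 2, geometric multiplicity = 1

Determining the block sizes for each eigenvalue:
  λ = 1: gm = am = 2, so every block has size 1 → block sizes [1, 1]
  λ = 5: one block (gm = 1), so the single block has size am = 2 → block sizes [2]

Assembling the blocks gives a Jordan form
J =
  [1, 0, 0, 0]
  [0, 1, 0, 0]
  [0, 0, 5, 1]
  [0, 0, 0, 5]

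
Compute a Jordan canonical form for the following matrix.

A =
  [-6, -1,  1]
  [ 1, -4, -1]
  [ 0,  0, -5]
J_2(-5) ⊕ J_1(-5)

The characteristic polynomial is
  det(x·I − A) = x^3 + 15*x^2 + 75*x + 125 = (x + 5)^3

Eigenvalues and multiplicities (the geometric multiplicity of λ is n − rank(A − λI), which equals the number of Jordan blocks for λ):
  λ = -5: algebraic multiplicity = 3, geometric multiplicity = 2

Determining the block sizes for each eigenvalue:
  λ = -5: 2 blocks summing to 3 forces exactly one block of size 2 and the rest size 1 → block sizes [2, 1]

Assembling the blocks gives a Jordan form
J =
  [-5,  1,  0]
  [ 0, -5,  0]
  [ 0,  0, -5]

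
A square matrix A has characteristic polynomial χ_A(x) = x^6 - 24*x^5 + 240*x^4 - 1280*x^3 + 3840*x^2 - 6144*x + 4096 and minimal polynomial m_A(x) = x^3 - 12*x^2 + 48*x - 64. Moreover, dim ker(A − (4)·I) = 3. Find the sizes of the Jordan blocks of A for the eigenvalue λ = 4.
Block sizes for λ = 4: [3, 2, 1]

Step 1 — from the characteristic polynomial, algebraic multiplicity of λ = 4 is 6. From dim ker(A − (4)·I) = 3, there are exactly 3 Jordan blocks for λ = 4.
Step 2 — from the minimal polynomial, the factor (x − 4)^3 tells us the largest block for λ = 4 has size 3.
Step 3 — with total size 6, 3 blocks, and largest block 3, the block sizes (in nonincreasing order) are [3, 2, 1].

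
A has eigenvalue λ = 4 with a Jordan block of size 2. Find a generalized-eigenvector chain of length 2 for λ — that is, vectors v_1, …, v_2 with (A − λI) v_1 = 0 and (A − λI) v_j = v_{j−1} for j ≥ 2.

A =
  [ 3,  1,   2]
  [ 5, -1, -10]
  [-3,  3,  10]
A Jordan chain for λ = 4 of length 2:
v_1 = (-1, 5, -3)ᵀ
v_2 = (1, 0, 0)ᵀ

Let N = A − (4)·I. We want v_2 with N^2 v_2 = 0 but N^1 v_2 ≠ 0; then v_{j-1} := N · v_j for j = 2, …, 2.

Pick v_2 = (1, 0, 0)ᵀ.
Then v_1 = N · v_2 = (-1, 5, -3)ᵀ.

Sanity check: (A − (4)·I) v_1 = (0, 0, 0)ᵀ = 0. ✓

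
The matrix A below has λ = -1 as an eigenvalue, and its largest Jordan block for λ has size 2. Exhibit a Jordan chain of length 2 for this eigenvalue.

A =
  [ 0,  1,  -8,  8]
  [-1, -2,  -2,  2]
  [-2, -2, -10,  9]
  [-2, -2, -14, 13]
A Jordan chain for λ = -1 of length 2:
v_1 = (1, -1, -2, -2)ᵀ
v_2 = (1, 0, 0, 0)ᵀ

Let N = A − (-1)·I. We want v_2 with N^2 v_2 = 0 but N^1 v_2 ≠ 0; then v_{j-1} := N · v_j for j = 2, …, 2.

Pick v_2 = (1, 0, 0, 0)ᵀ.
Then v_1 = N · v_2 = (1, -1, -2, -2)ᵀ.

Sanity check: (A − (-1)·I) v_1 = (0, 0, 0, 0)ᵀ = 0. ✓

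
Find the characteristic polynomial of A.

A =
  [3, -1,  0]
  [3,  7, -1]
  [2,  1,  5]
x^3 - 15*x^2 + 75*x - 125

Expanding det(x·I − A) (e.g. by cofactor expansion or by noting that A is similar to its Jordan form J, which has the same characteristic polynomial as A) gives
  χ_A(x) = x^3 - 15*x^2 + 75*x - 125
which factors as (x - 5)^3. The eigenvalues (with algebraic multiplicities) are λ = 5 with multiplicity 3.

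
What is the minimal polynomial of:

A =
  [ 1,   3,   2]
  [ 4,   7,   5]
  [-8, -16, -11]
x^3 + 3*x^2 + 3*x + 1

The characteristic polynomial is χ_A(x) = (x + 1)^3, so the eigenvalues are known. The minimal polynomial is
  m_A(x) = Π_λ (x − λ)^{k_λ}
where k_λ is the size of the *largest* Jordan block for λ (equivalently, the smallest k with (A − λI)^k v = 0 for every generalised eigenvector v of λ).

  λ = -1: largest Jordan block has size 3, contributing (x + 1)^3

So m_A(x) = (x + 1)^3 = x^3 + 3*x^2 + 3*x + 1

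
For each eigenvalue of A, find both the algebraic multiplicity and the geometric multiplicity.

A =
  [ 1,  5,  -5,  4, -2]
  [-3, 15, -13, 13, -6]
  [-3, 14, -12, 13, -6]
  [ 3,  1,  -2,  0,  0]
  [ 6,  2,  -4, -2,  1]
λ = 1: alg = 5, geom = 3

Step 1 — factor the characteristic polynomial to read off the algebraic multiplicities:
  χ_A(x) = (x - 1)^5

Step 2 — compute geometric multiplicities via the rank-nullity identity g(λ) = n − rank(A − λI):
  rank(A − (1)·I) = 2, so dim ker(A − (1)·I) = n − 2 = 3

Summary:
  λ = 1: algebraic multiplicity = 5, geometric multiplicity = 3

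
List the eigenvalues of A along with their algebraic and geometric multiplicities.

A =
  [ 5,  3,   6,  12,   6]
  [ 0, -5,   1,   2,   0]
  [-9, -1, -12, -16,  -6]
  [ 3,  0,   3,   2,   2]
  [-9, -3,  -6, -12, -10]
λ = -4: alg = 5, geom = 3

Step 1 — factor the characteristic polynomial to read off the algebraic multiplicities:
  χ_A(x) = (x + 4)^5

Step 2 — compute geometric multiplicities via the rank-nullity identity g(λ) = n − rank(A − λI):
  rank(A − (-4)·I) = 2, so dim ker(A − (-4)·I) = n − 2 = 3

Summary:
  λ = -4: algebraic multiplicity = 5, geometric multiplicity = 3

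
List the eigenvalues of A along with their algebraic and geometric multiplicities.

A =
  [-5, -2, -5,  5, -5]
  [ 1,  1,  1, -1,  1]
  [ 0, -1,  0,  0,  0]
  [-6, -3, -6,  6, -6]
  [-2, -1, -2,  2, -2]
λ = 0: alg = 5, geom = 3

Step 1 — factor the characteristic polynomial to read off the algebraic multiplicities:
  χ_A(x) = x^5

Step 2 — compute geometric multiplicities via the rank-nullity identity g(λ) = n − rank(A − λI):
  rank(A − (0)·I) = 2, so dim ker(A − (0)·I) = n − 2 = 3

Summary:
  λ = 0: algebraic multiplicity = 5, geometric multiplicity = 3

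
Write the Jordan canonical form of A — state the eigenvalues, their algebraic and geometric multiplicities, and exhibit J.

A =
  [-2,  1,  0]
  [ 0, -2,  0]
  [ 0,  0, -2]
J_2(-2) ⊕ J_1(-2)

The characteristic polynomial is
  det(x·I − A) = x^3 + 6*x^2 + 12*x + 8 = (x + 2)^3

Eigenvalues and multiplicities (the geometric multiplicity of λ is n − rank(A − λI), which equals the number of Jordan blocks for λ):
  λ = -2: algebraic multiplicity = 3, geometric multiplicity = 2

Determining the block sizes for each eigenvalue:
  λ = -2: 2 blocks summing to 3 forces exactly one block of size 2 and the rest size 1 → block sizes [2, 1]

Assembling the blocks gives a Jordan form
J =
  [-2,  1,  0]
  [ 0, -2,  0]
  [ 0,  0, -2]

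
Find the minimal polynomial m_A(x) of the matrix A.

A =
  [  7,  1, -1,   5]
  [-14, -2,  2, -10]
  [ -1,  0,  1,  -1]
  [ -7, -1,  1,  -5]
x^3 - x^2

The characteristic polynomial is χ_A(x) = x^3*(x - 1), so the eigenvalues are known. The minimal polynomial is
  m_A(x) = Π_λ (x − λ)^{k_λ}
where k_λ is the size of the *largest* Jordan block for λ (equivalently, the smallest k with (A − λI)^k v = 0 for every generalised eigenvector v of λ).

  λ = 0: largest Jordan block has size 2, contributing (x − 0)^2
  λ = 1: largest Jordan block has size 1, contributing (x − 1)

So m_A(x) = x^2*(x - 1) = x^3 - x^2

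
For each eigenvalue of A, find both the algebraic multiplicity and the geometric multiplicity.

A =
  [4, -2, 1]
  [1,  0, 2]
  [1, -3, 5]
λ = 3: alg = 3, geom = 1

Step 1 — factor the characteristic polynomial to read off the algebraic multiplicities:
  χ_A(x) = (x - 3)^3

Step 2 — compute geometric multiplicities via the rank-nullity identity g(λ) = n − rank(A − λI):
  rank(A − (3)·I) = 2, so dim ker(A − (3)·I) = n − 2 = 1

Summary:
  λ = 3: algebraic multiplicity = 3, geometric multiplicity = 1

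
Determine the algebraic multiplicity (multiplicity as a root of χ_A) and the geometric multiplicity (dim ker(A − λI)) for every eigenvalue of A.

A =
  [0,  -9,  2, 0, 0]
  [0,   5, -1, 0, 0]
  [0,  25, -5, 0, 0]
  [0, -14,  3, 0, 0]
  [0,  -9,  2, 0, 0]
λ = 0: alg = 5, geom = 3

Step 1 — factor the characteristic polynomial to read off the algebraic multiplicities:
  χ_A(x) = x^5

Step 2 — compute geometric multiplicities via the rank-nullity identity g(λ) = n − rank(A − λI):
  rank(A − (0)·I) = 2, so dim ker(A − (0)·I) = n − 2 = 3

Summary:
  λ = 0: algebraic multiplicity = 5, geometric multiplicity = 3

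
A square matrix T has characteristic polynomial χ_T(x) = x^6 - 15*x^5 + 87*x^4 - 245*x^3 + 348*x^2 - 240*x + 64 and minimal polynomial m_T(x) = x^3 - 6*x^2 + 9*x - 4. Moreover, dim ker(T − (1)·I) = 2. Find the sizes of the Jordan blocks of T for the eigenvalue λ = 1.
Block sizes for λ = 1: [2, 1]

Step 1 — from the characteristic polynomial, algebraic multiplicity of λ = 1 is 3. From dim ker(T − (1)·I) = 2, there are exactly 2 Jordan blocks for λ = 1.
Step 2 — from the minimal polynomial, the factor (x − 1)^2 tells us the largest block for λ = 1 has size 2.
Step 3 — with total size 3, 2 blocks, and largest block 2, the block sizes (in nonincreasing order) are [2, 1].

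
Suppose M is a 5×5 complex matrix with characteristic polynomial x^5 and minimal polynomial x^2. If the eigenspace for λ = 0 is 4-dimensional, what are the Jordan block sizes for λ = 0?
Block sizes for λ = 0: [2, 1, 1, 1]

Step 1 — from the characteristic polynomial, algebraic multiplicity of λ = 0 is 5. From dim ker(M − (0)·I) = 4, there are exactly 4 Jordan blocks for λ = 0.
Step 2 — from the minimal polynomial, the factor (x − 0)^2 tells us the largest block for λ = 0 has size 2.
Step 3 — with total size 5, 4 blocks, and largest block 2, the block sizes (in nonincreasing order) are [2, 1, 1, 1].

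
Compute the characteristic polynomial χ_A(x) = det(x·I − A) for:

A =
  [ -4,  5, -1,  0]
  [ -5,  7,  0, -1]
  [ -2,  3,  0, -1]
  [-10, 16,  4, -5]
x^4 + 2*x^3 - 2*x - 1

Expanding det(x·I − A) (e.g. by cofactor expansion or by noting that A is similar to its Jordan form J, which has the same characteristic polynomial as A) gives
  χ_A(x) = x^4 + 2*x^3 - 2*x - 1
which factors as (x - 1)*(x + 1)^3. The eigenvalues (with algebraic multiplicities) are λ = -1 with multiplicity 3, λ = 1 with multiplicity 1.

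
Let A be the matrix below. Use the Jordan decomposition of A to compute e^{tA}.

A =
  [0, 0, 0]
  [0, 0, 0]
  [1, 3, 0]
e^{tA} =
  [1, 0, 0]
  [0, 1, 0]
  [t, 3*t, 1]

Strategy: write A = P · J · P⁻¹ where J is a Jordan canonical form, so e^{tA} = P · e^{tJ} · P⁻¹, and e^{tJ} can be computed block-by-block.

A has Jordan form
J =
  [0, 1, 0]
  [0, 0, 0]
  [0, 0, 0]
(up to reordering of blocks).

Per-block formulas:
  For a 2×2 Jordan block J_2(0): exp(t · J_2(0)) = e^(0t)·(I + t·N), where N is the 2×2 nilpotent shift.
  For a 1×1 block at λ = 0: exp(t · [0]) = [e^(0t)].

After assembling e^{tJ} and conjugating by P, we get:

e^{tA} =
  [1, 0, 0]
  [0, 1, 0]
  [t, 3*t, 1]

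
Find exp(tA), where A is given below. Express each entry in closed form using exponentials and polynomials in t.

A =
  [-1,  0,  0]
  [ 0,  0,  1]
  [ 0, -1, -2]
e^{tA} =
  [exp(-t), 0, 0]
  [0, t*exp(-t) + exp(-t), t*exp(-t)]
  [0, -t*exp(-t), -t*exp(-t) + exp(-t)]

Strategy: write A = P · J · P⁻¹ where J is a Jordan canonical form, so e^{tA} = P · e^{tJ} · P⁻¹, and e^{tJ} can be computed block-by-block.

A has Jordan form
J =
  [-1,  1,  0]
  [ 0, -1,  0]
  [ 0,  0, -1]
(up to reordering of blocks).

Per-block formulas:
  For a 1×1 block at λ = -1: exp(t · [-1]) = [e^(-1t)].
  For a 2×2 Jordan block J_2(-1): exp(t · J_2(-1)) = e^(-1t)·(I + t·N), where N is the 2×2 nilpotent shift.

After assembling e^{tJ} and conjugating by P, we get:

e^{tA} =
  [exp(-t), 0, 0]
  [0, t*exp(-t) + exp(-t), t*exp(-t)]
  [0, -t*exp(-t), -t*exp(-t) + exp(-t)]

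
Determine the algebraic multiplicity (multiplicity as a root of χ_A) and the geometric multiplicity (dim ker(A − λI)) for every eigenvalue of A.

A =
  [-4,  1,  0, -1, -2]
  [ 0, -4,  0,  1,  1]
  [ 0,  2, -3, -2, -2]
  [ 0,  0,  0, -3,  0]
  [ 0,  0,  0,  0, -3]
λ = -4: alg = 2, geom = 1; λ = -3: alg = 3, geom = 3

Step 1 — factor the characteristic polynomial to read off the algebraic multiplicities:
  χ_A(x) = (x + 3)^3*(x + 4)^2

Step 2 — compute geometric multiplicities via the rank-nullity identity g(λ) = n − rank(A − λI):
  rank(A − (-4)·I) = 4, so dim ker(A − (-4)·I) = n − 4 = 1
  rank(A − (-3)·I) = 2, so dim ker(A − (-3)·I) = n − 2 = 3

Summary:
  λ = -4: algebraic multiplicity = 2, geometric multiplicity = 1
  λ = -3: algebraic multiplicity = 3, geometric multiplicity = 3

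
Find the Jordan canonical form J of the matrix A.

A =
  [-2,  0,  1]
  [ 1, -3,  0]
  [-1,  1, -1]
J_3(-2)

The characteristic polynomial is
  det(x·I − A) = x^3 + 6*x^2 + 12*x + 8 = (x + 2)^3

Eigenvalues and multiplicities (the geometric multiplicity of λ is n − rank(A − λI), which equals the number of Jordan blocks for λ):
  λ = -2: algebraic multiplicity = 3, geometric multiplicity = 1

Determining the block sizes for each eigenvalue:
  λ = -2: one block (gm = 1), so the single block has size am = 3 → block sizes [3]

Assembling the blocks gives a Jordan form
J =
  [-2,  1,  0]
  [ 0, -2,  1]
  [ 0,  0, -2]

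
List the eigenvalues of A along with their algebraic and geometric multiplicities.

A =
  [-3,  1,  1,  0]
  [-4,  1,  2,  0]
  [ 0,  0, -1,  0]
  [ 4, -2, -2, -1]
λ = -1: alg = 4, geom = 3

Step 1 — factor the characteristic polynomial to read off the algebraic multiplicities:
  χ_A(x) = (x + 1)^4

Step 2 — compute geometric multiplicities via the rank-nullity identity g(λ) = n − rank(A − λI):
  rank(A − (-1)·I) = 1, so dim ker(A − (-1)·I) = n − 1 = 3

Summary:
  λ = -1: algebraic multiplicity = 4, geometric multiplicity = 3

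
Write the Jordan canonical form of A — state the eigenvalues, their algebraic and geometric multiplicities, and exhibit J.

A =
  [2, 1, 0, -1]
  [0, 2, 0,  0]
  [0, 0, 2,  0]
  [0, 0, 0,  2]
J_2(2) ⊕ J_1(2) ⊕ J_1(2)

The characteristic polynomial is
  det(x·I − A) = x^4 - 8*x^3 + 24*x^2 - 32*x + 16 = (x - 2)^4

Eigenvalues and multiplicities (the geometric multiplicity of λ is n − rank(A − λI), which equals the number of Jordan blocks for λ):
  λ = 2: algebraic multiplicity = 4, geometric multiplicity = 3

Determining the block sizes for each eigenvalue:
  λ = 2: 3 blocks summing to 4 forces exactly one block of size 2 and the rest size 1 → block sizes [2, 1, 1]

Assembling the blocks gives a Jordan form
J =
  [2, 1, 0, 0]
  [0, 2, 0, 0]
  [0, 0, 2, 0]
  [0, 0, 0, 2]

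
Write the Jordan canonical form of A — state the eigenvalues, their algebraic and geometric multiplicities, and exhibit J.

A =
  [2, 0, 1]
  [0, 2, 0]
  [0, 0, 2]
J_2(2) ⊕ J_1(2)

The characteristic polynomial is
  det(x·I − A) = x^3 - 6*x^2 + 12*x - 8 = (x - 2)^3

Eigenvalues and multiplicities (the geometric multiplicity of λ is n − rank(A − λI), which equals the number of Jordan blocks for λ):
  λ = 2: algebraic multiplicity = 3, geometric multiplicity = 2

Determining the block sizes for each eigenvalue:
  λ = 2: 2 blocks summing to 3 forces exactly one block of size 2 and the rest size 1 → block sizes [2, 1]

Assembling the blocks gives a Jordan form
J =
  [2, 1, 0]
  [0, 2, 0]
  [0, 0, 2]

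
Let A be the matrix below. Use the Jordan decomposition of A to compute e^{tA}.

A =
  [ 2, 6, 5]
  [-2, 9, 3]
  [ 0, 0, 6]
e^{tA} =
  [-3*exp(6*t) + 4*exp(5*t), 6*exp(6*t) - 6*exp(5*t), 3*t*exp(6*t) + 2*exp(6*t) - 2*exp(5*t)]
  [-2*exp(6*t) + 2*exp(5*t), 4*exp(6*t) - 3*exp(5*t), 2*t*exp(6*t) + exp(6*t) - exp(5*t)]
  [0, 0, exp(6*t)]

Strategy: write A = P · J · P⁻¹ where J is a Jordan canonical form, so e^{tA} = P · e^{tJ} · P⁻¹, and e^{tJ} can be computed block-by-block.

A has Jordan form
J =
  [5, 0, 0]
  [0, 6, 1]
  [0, 0, 6]
(up to reordering of blocks).

Per-block formulas:
  For a 2×2 Jordan block J_2(6): exp(t · J_2(6)) = e^(6t)·(I + t·N), where N is the 2×2 nilpotent shift.
  For a 1×1 block at λ = 5: exp(t · [5]) = [e^(5t)].

After assembling e^{tJ} and conjugating by P, we get:

e^{tA} =
  [-3*exp(6*t) + 4*exp(5*t), 6*exp(6*t) - 6*exp(5*t), 3*t*exp(6*t) + 2*exp(6*t) - 2*exp(5*t)]
  [-2*exp(6*t) + 2*exp(5*t), 4*exp(6*t) - 3*exp(5*t), 2*t*exp(6*t) + exp(6*t) - exp(5*t)]
  [0, 0, exp(6*t)]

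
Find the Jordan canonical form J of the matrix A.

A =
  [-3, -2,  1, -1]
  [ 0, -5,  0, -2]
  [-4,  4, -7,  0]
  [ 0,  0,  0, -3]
J_2(-5) ⊕ J_1(-5) ⊕ J_1(-3)

The characteristic polynomial is
  det(x·I − A) = x^4 + 18*x^3 + 120*x^2 + 350*x + 375 = (x + 3)*(x + 5)^3

Eigenvalues and multiplicities (the geometric multiplicity of λ is n − rank(A − λI), which equals the number of Jordan blocks for λ):
  λ = -5: algebraic multiplicity = 3, geometric multiplicity = 2
  λ = -3: algebraic multiplicity = 1, geometric multiplicity = 1

Determining the block sizes for each eigenvalue:
  λ = -5: 2 blocks summing to 3 forces exactly one block of size 2 and the rest size 1 → block sizes [2, 1]
  λ = -3: one block (gm = 1), so the single block has size am = 1 → block sizes [1]

Assembling the blocks gives a Jordan form
J =
  [-5,  1,  0,  0]
  [ 0, -5,  0,  0]
  [ 0,  0, -5,  0]
  [ 0,  0,  0, -3]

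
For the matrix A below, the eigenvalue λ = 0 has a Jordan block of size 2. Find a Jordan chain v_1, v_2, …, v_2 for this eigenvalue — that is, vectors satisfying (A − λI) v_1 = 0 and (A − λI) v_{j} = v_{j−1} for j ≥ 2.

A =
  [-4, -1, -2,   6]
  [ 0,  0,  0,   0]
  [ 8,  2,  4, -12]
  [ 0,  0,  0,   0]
A Jordan chain for λ = 0 of length 2:
v_1 = (-4, 0, 8, 0)ᵀ
v_2 = (1, 0, 0, 0)ᵀ

Let N = A − (0)·I. We want v_2 with N^2 v_2 = 0 but N^1 v_2 ≠ 0; then v_{j-1} := N · v_j for j = 2, …, 2.

Pick v_2 = (1, 0, 0, 0)ᵀ.
Then v_1 = N · v_2 = (-4, 0, 8, 0)ᵀ.

Sanity check: (A − (0)·I) v_1 = (0, 0, 0, 0)ᵀ = 0. ✓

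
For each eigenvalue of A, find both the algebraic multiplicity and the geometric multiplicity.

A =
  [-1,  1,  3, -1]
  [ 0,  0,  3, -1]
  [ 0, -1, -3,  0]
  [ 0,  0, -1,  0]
λ = -1: alg = 4, geom = 2

Step 1 — factor the characteristic polynomial to read off the algebraic multiplicities:
  χ_A(x) = (x + 1)^4

Step 2 — compute geometric multiplicities via the rank-nullity identity g(λ) = n − rank(A − λI):
  rank(A − (-1)·I) = 2, so dim ker(A − (-1)·I) = n − 2 = 2

Summary:
  λ = -1: algebraic multiplicity = 4, geometric multiplicity = 2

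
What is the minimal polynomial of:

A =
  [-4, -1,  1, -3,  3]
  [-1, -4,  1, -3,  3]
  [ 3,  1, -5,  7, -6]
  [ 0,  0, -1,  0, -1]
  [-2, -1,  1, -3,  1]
x^5 + 12*x^4 + 57*x^3 + 134*x^2 + 156*x + 72

The characteristic polynomial is χ_A(x) = (x + 2)^3*(x + 3)^2, so the eigenvalues are known. The minimal polynomial is
  m_A(x) = Π_λ (x − λ)^{k_λ}
where k_λ is the size of the *largest* Jordan block for λ (equivalently, the smallest k with (A − λI)^k v = 0 for every generalised eigenvector v of λ).

  λ = -3: largest Jordan block has size 2, contributing (x + 3)^2
  λ = -2: largest Jordan block has size 3, contributing (x + 2)^3

So m_A(x) = (x + 2)^3*(x + 3)^2 = x^5 + 12*x^4 + 57*x^3 + 134*x^2 + 156*x + 72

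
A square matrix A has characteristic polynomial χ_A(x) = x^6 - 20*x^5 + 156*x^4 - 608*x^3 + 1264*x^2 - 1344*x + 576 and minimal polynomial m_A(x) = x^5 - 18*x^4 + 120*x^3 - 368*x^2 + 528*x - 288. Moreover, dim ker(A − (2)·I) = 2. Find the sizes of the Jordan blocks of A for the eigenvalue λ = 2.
Block sizes for λ = 2: [3, 1]

Step 1 — from the characteristic polynomial, algebraic multiplicity of λ = 2 is 4. From dim ker(A − (2)·I) = 2, there are exactly 2 Jordan blocks for λ = 2.
Step 2 — from the minimal polynomial, the factor (x − 2)^3 tells us the largest block for λ = 2 has size 3.
Step 3 — with total size 4, 2 blocks, and largest block 3, the block sizes (in nonincreasing order) are [3, 1].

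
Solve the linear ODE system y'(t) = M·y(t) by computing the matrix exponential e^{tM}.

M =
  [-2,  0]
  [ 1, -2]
e^{tM} =
  [exp(-2*t), 0]
  [t*exp(-2*t), exp(-2*t)]

Strategy: write M = P · J · P⁻¹ where J is a Jordan canonical form, so e^{tM} = P · e^{tJ} · P⁻¹, and e^{tJ} can be computed block-by-block.

M has Jordan form
J =
  [-2,  1]
  [ 0, -2]
(up to reordering of blocks).

Per-block formulas:
  For a 2×2 Jordan block J_2(-2): exp(t · J_2(-2)) = e^(-2t)·(I + t·N), where N is the 2×2 nilpotent shift.

After assembling e^{tJ} and conjugating by P, we get:

e^{tM} =
  [exp(-2*t), 0]
  [t*exp(-2*t), exp(-2*t)]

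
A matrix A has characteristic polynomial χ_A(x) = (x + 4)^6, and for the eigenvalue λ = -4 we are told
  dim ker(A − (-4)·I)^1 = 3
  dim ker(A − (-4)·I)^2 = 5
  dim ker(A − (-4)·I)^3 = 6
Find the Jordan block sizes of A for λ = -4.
Block sizes for λ = -4: [3, 2, 1]

From the dimensions of kernels of powers, the number of Jordan blocks of size at least j is d_j − d_{j−1} where d_j = dim ker(N^j) (with d_0 = 0). Computing the differences gives [3, 2, 1].
The number of blocks of size exactly k is (#blocks of size ≥ k) − (#blocks of size ≥ k + 1), so the partition is: 1 block(s) of size 1, 1 block(s) of size 2, 1 block(s) of size 3.
In nonincreasing order the block sizes are [3, 2, 1].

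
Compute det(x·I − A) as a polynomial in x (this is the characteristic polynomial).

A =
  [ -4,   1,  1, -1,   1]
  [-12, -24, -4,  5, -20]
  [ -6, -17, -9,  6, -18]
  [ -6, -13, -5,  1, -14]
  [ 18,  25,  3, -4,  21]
x^5 + 15*x^4 + 74*x^3 + 88*x^2 - 288*x - 640

Expanding det(x·I − A) (e.g. by cofactor expansion or by noting that A is similar to its Jordan form J, which has the same characteristic polynomial as A) gives
  χ_A(x) = x^5 + 15*x^4 + 74*x^3 + 88*x^2 - 288*x - 640
which factors as (x - 2)*(x + 4)^3*(x + 5). The eigenvalues (with algebraic multiplicities) are λ = -5 with multiplicity 1, λ = -4 with multiplicity 3, λ = 2 with multiplicity 1.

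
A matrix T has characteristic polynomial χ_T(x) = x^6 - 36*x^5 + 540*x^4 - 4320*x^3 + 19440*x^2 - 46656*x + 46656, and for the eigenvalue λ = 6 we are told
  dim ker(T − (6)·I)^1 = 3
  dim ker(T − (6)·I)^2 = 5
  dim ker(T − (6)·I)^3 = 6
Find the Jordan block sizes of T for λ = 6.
Block sizes for λ = 6: [3, 2, 1]

From the dimensions of kernels of powers, the number of Jordan blocks of size at least j is d_j − d_{j−1} where d_j = dim ker(N^j) (with d_0 = 0). Computing the differences gives [3, 2, 1].
The number of blocks of size exactly k is (#blocks of size ≥ k) − (#blocks of size ≥ k + 1), so the partition is: 1 block(s) of size 1, 1 block(s) of size 2, 1 block(s) of size 3.
In nonincreasing order the block sizes are [3, 2, 1].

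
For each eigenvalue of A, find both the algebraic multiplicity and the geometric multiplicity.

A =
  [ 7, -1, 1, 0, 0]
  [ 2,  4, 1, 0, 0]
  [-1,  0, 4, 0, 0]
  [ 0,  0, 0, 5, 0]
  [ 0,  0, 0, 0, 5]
λ = 5: alg = 5, geom = 3

Step 1 — factor the characteristic polynomial to read off the algebraic multiplicities:
  χ_A(x) = (x - 5)^5

Step 2 — compute geometric multiplicities via the rank-nullity identity g(λ) = n − rank(A − λI):
  rank(A − (5)·I) = 2, so dim ker(A − (5)·I) = n − 2 = 3

Summary:
  λ = 5: algebraic multiplicity = 5, geometric multiplicity = 3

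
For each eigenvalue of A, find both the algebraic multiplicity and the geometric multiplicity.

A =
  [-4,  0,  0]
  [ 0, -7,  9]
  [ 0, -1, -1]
λ = -4: alg = 3, geom = 2

Step 1 — factor the characteristic polynomial to read off the algebraic multiplicities:
  χ_A(x) = (x + 4)^3

Step 2 — compute geometric multiplicities via the rank-nullity identity g(λ) = n − rank(A − λI):
  rank(A − (-4)·I) = 1, so dim ker(A − (-4)·I) = n − 1 = 2

Summary:
  λ = -4: algebraic multiplicity = 3, geometric multiplicity = 2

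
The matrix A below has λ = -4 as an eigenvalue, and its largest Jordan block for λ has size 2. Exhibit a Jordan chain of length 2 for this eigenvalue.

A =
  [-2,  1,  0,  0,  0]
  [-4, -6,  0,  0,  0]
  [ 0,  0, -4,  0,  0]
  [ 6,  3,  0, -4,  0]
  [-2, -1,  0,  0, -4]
A Jordan chain for λ = -4 of length 2:
v_1 = (2, -4, 0, 6, -2)ᵀ
v_2 = (1, 0, 0, 0, 0)ᵀ

Let N = A − (-4)·I. We want v_2 with N^2 v_2 = 0 but N^1 v_2 ≠ 0; then v_{j-1} := N · v_j for j = 2, …, 2.

Pick v_2 = (1, 0, 0, 0, 0)ᵀ.
Then v_1 = N · v_2 = (2, -4, 0, 6, -2)ᵀ.

Sanity check: (A − (-4)·I) v_1 = (0, 0, 0, 0, 0)ᵀ = 0. ✓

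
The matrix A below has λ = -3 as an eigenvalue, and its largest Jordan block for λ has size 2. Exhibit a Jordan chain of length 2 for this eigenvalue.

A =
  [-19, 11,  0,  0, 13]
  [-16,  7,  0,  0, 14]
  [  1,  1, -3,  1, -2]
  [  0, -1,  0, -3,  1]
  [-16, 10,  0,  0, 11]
A Jordan chain for λ = -3 of length 2:
v_1 = (6, 4, 3, -2, 4)ᵀ
v_2 = (1, 2, 0, 0, 0)ᵀ

Let N = A − (-3)·I. We want v_2 with N^2 v_2 = 0 but N^1 v_2 ≠ 0; then v_{j-1} := N · v_j for j = 2, …, 2.

Pick v_2 = (1, 2, 0, 0, 0)ᵀ.
Then v_1 = N · v_2 = (6, 4, 3, -2, 4)ᵀ.

Sanity check: (A − (-3)·I) v_1 = (0, 0, 0, 0, 0)ᵀ = 0. ✓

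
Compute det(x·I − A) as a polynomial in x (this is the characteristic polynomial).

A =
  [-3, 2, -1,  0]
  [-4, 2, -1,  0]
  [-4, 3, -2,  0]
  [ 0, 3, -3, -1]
x^4 + 4*x^3 + 6*x^2 + 4*x + 1

Expanding det(x·I − A) (e.g. by cofactor expansion or by noting that A is similar to its Jordan form J, which has the same characteristic polynomial as A) gives
  χ_A(x) = x^4 + 4*x^3 + 6*x^2 + 4*x + 1
which factors as (x + 1)^4. The eigenvalues (with algebraic multiplicities) are λ = -1 with multiplicity 4.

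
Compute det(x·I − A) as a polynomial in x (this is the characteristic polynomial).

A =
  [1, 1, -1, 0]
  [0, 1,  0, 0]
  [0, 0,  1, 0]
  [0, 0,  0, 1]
x^4 - 4*x^3 + 6*x^2 - 4*x + 1

Expanding det(x·I − A) (e.g. by cofactor expansion or by noting that A is similar to its Jordan form J, which has the same characteristic polynomial as A) gives
  χ_A(x) = x^4 - 4*x^3 + 6*x^2 - 4*x + 1
which factors as (x - 1)^4. The eigenvalues (with algebraic multiplicities) are λ = 1 with multiplicity 4.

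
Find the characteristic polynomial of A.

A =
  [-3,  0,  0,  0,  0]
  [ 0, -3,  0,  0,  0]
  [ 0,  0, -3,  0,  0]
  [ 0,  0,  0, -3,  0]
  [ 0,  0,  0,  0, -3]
x^5 + 15*x^4 + 90*x^3 + 270*x^2 + 405*x + 243

Expanding det(x·I − A) (e.g. by cofactor expansion or by noting that A is similar to its Jordan form J, which has the same characteristic polynomial as A) gives
  χ_A(x) = x^5 + 15*x^4 + 90*x^3 + 270*x^2 + 405*x + 243
which factors as (x + 3)^5. The eigenvalues (with algebraic multiplicities) are λ = -3 with multiplicity 5.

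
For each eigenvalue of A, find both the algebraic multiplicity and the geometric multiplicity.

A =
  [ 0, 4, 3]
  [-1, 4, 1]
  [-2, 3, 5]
λ = 3: alg = 3, geom = 1

Step 1 — factor the characteristic polynomial to read off the algebraic multiplicities:
  χ_A(x) = (x - 3)^3

Step 2 — compute geometric multiplicities via the rank-nullity identity g(λ) = n − rank(A − λI):
  rank(A − (3)·I) = 2, so dim ker(A − (3)·I) = n − 2 = 1

Summary:
  λ = 3: algebraic multiplicity = 3, geometric multiplicity = 1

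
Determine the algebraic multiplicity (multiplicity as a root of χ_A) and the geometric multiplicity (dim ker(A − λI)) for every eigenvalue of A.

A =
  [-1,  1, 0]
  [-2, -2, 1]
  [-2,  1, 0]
λ = -1: alg = 3, geom = 1

Step 1 — factor the characteristic polynomial to read off the algebraic multiplicities:
  χ_A(x) = (x + 1)^3

Step 2 — compute geometric multiplicities via the rank-nullity identity g(λ) = n − rank(A − λI):
  rank(A − (-1)·I) = 2, so dim ker(A − (-1)·I) = n − 2 = 1

Summary:
  λ = -1: algebraic multiplicity = 3, geometric multiplicity = 1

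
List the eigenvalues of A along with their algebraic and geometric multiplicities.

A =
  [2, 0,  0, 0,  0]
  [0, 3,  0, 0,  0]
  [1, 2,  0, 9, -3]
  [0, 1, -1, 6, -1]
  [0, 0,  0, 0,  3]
λ = 2: alg = 1, geom = 1; λ = 3: alg = 4, geom = 2

Step 1 — factor the characteristic polynomial to read off the algebraic multiplicities:
  χ_A(x) = (x - 3)^4*(x - 2)

Step 2 — compute geometric multiplicities via the rank-nullity identity g(λ) = n − rank(A − λI):
  rank(A − (2)·I) = 4, so dim ker(A − (2)·I) = n − 4 = 1
  rank(A − (3)·I) = 3, so dim ker(A − (3)·I) = n − 3 = 2

Summary:
  λ = 2: algebraic multiplicity = 1, geometric multiplicity = 1
  λ = 3: algebraic multiplicity = 4, geometric multiplicity = 2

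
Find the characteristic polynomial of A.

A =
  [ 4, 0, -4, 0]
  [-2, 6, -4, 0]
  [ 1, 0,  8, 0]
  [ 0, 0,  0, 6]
x^4 - 24*x^3 + 216*x^2 - 864*x + 1296

Expanding det(x·I − A) (e.g. by cofactor expansion or by noting that A is similar to its Jordan form J, which has the same characteristic polynomial as A) gives
  χ_A(x) = x^4 - 24*x^3 + 216*x^2 - 864*x + 1296
which factors as (x - 6)^4. The eigenvalues (with algebraic multiplicities) are λ = 6 with multiplicity 4.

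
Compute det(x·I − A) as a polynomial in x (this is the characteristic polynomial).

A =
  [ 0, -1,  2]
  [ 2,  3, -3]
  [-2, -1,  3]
x^3 - 6*x^2 + 12*x - 8

Expanding det(x·I − A) (e.g. by cofactor expansion or by noting that A is similar to its Jordan form J, which has the same characteristic polynomial as A) gives
  χ_A(x) = x^3 - 6*x^2 + 12*x - 8
which factors as (x - 2)^3. The eigenvalues (with algebraic multiplicities) are λ = 2 with multiplicity 3.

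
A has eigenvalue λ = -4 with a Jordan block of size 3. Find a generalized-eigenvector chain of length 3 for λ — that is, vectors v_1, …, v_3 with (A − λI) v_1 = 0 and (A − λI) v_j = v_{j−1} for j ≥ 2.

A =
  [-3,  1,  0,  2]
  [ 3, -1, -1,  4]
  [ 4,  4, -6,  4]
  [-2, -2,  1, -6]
A Jordan chain for λ = -4 of length 3:
v_1 = (1, 3, 4, -2)ᵀ
v_2 = (0, -1, -2, 1)ᵀ
v_3 = (0, 0, 1, 0)ᵀ

Let N = A − (-4)·I. We want v_3 with N^3 v_3 = 0 but N^2 v_3 ≠ 0; then v_{j-1} := N · v_j for j = 3, …, 2.

Pick v_3 = (0, 0, 1, 0)ᵀ.
Then v_2 = N · v_3 = (0, -1, -2, 1)ᵀ.
Then v_1 = N · v_2 = (1, 3, 4, -2)ᵀ.

Sanity check: (A − (-4)·I) v_1 = (0, 0, 0, 0)ᵀ = 0. ✓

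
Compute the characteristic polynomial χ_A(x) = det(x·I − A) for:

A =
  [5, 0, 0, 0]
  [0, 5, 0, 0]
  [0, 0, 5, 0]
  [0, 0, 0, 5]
x^4 - 20*x^3 + 150*x^2 - 500*x + 625

Expanding det(x·I − A) (e.g. by cofactor expansion or by noting that A is similar to its Jordan form J, which has the same characteristic polynomial as A) gives
  χ_A(x) = x^4 - 20*x^3 + 150*x^2 - 500*x + 625
which factors as (x - 5)^4. The eigenvalues (with algebraic multiplicities) are λ = 5 with multiplicity 4.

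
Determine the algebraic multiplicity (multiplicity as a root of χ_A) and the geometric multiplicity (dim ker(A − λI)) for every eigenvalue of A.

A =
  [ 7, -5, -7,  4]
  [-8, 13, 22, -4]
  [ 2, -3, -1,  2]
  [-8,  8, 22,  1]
λ = 5: alg = 4, geom = 2

Step 1 — factor the characteristic polynomial to read off the algebraic multiplicities:
  χ_A(x) = (x - 5)^4

Step 2 — compute geometric multiplicities via the rank-nullity identity g(λ) = n − rank(A − λI):
  rank(A − (5)·I) = 2, so dim ker(A − (5)·I) = n − 2 = 2

Summary:
  λ = 5: algebraic multiplicity = 4, geometric multiplicity = 2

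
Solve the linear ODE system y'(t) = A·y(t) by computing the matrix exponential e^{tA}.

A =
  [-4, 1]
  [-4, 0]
e^{tA} =
  [-2*t*exp(-2*t) + exp(-2*t), t*exp(-2*t)]
  [-4*t*exp(-2*t), 2*t*exp(-2*t) + exp(-2*t)]

Strategy: write A = P · J · P⁻¹ where J is a Jordan canonical form, so e^{tA} = P · e^{tJ} · P⁻¹, and e^{tJ} can be computed block-by-block.

A has Jordan form
J =
  [-2,  1]
  [ 0, -2]
(up to reordering of blocks).

Per-block formulas:
  For a 2×2 Jordan block J_2(-2): exp(t · J_2(-2)) = e^(-2t)·(I + t·N), where N is the 2×2 nilpotent shift.

After assembling e^{tJ} and conjugating by P, we get:

e^{tA} =
  [-2*t*exp(-2*t) + exp(-2*t), t*exp(-2*t)]
  [-4*t*exp(-2*t), 2*t*exp(-2*t) + exp(-2*t)]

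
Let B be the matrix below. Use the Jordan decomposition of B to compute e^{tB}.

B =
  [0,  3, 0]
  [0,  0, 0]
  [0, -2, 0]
e^{tB} =
  [1, 3*t, 0]
  [0, 1, 0]
  [0, -2*t, 1]

Strategy: write B = P · J · P⁻¹ where J is a Jordan canonical form, so e^{tB} = P · e^{tJ} · P⁻¹, and e^{tJ} can be computed block-by-block.

B has Jordan form
J =
  [0, 1, 0]
  [0, 0, 0]
  [0, 0, 0]
(up to reordering of blocks).

Per-block formulas:
  For a 2×2 Jordan block J_2(0): exp(t · J_2(0)) = e^(0t)·(I + t·N), where N is the 2×2 nilpotent shift.
  For a 1×1 block at λ = 0: exp(t · [0]) = [e^(0t)].

After assembling e^{tJ} and conjugating by P, we get:

e^{tB} =
  [1, 3*t, 0]
  [0, 1, 0]
  [0, -2*t, 1]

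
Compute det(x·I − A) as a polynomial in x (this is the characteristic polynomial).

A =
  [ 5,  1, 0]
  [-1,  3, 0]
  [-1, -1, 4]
x^3 - 12*x^2 + 48*x - 64

Expanding det(x·I − A) (e.g. by cofactor expansion or by noting that A is similar to its Jordan form J, which has the same characteristic polynomial as A) gives
  χ_A(x) = x^3 - 12*x^2 + 48*x - 64
which factors as (x - 4)^3. The eigenvalues (with algebraic multiplicities) are λ = 4 with multiplicity 3.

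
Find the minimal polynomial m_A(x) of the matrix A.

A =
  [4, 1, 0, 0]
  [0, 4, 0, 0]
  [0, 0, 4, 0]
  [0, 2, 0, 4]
x^2 - 8*x + 16

The characteristic polynomial is χ_A(x) = (x - 4)^4, so the eigenvalues are known. The minimal polynomial is
  m_A(x) = Π_λ (x − λ)^{k_λ}
where k_λ is the size of the *largest* Jordan block for λ (equivalently, the smallest k with (A − λI)^k v = 0 for every generalised eigenvector v of λ).

  λ = 4: largest Jordan block has size 2, contributing (x − 4)^2

So m_A(x) = (x - 4)^2 = x^2 - 8*x + 16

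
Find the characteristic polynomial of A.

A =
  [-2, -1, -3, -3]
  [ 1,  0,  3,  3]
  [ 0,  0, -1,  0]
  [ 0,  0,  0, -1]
x^4 + 4*x^3 + 6*x^2 + 4*x + 1

Expanding det(x·I − A) (e.g. by cofactor expansion or by noting that A is similar to its Jordan form J, which has the same characteristic polynomial as A) gives
  χ_A(x) = x^4 + 4*x^3 + 6*x^2 + 4*x + 1
which factors as (x + 1)^4. The eigenvalues (with algebraic multiplicities) are λ = -1 with multiplicity 4.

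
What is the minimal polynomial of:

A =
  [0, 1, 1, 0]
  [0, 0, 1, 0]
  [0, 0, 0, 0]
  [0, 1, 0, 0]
x^3

The characteristic polynomial is χ_A(x) = x^4, so the eigenvalues are known. The minimal polynomial is
  m_A(x) = Π_λ (x − λ)^{k_λ}
where k_λ is the size of the *largest* Jordan block for λ (equivalently, the smallest k with (A − λI)^k v = 0 for every generalised eigenvector v of λ).

  λ = 0: largest Jordan block has size 3, contributing (x − 0)^3

So m_A(x) = x^3 = x^3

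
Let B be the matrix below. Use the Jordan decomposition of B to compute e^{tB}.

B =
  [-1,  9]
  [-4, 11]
e^{tB} =
  [-6*t*exp(5*t) + exp(5*t), 9*t*exp(5*t)]
  [-4*t*exp(5*t), 6*t*exp(5*t) + exp(5*t)]

Strategy: write B = P · J · P⁻¹ where J is a Jordan canonical form, so e^{tB} = P · e^{tJ} · P⁻¹, and e^{tJ} can be computed block-by-block.

B has Jordan form
J =
  [5, 1]
  [0, 5]
(up to reordering of blocks).

Per-block formulas:
  For a 2×2 Jordan block J_2(5): exp(t · J_2(5)) = e^(5t)·(I + t·N), where N is the 2×2 nilpotent shift.

After assembling e^{tJ} and conjugating by P, we get:

e^{tB} =
  [-6*t*exp(5*t) + exp(5*t), 9*t*exp(5*t)]
  [-4*t*exp(5*t), 6*t*exp(5*t) + exp(5*t)]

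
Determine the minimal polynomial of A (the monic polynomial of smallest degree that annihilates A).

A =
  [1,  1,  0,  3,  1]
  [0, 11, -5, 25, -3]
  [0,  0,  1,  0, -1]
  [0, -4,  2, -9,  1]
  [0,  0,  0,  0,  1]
x^3 - 3*x^2 + 3*x - 1

The characteristic polynomial is χ_A(x) = (x - 1)^5, so the eigenvalues are known. The minimal polynomial is
  m_A(x) = Π_λ (x − λ)^{k_λ}
where k_λ is the size of the *largest* Jordan block for λ (equivalently, the smallest k with (A − λI)^k v = 0 for every generalised eigenvector v of λ).

  λ = 1: largest Jordan block has size 3, contributing (x − 1)^3

So m_A(x) = (x - 1)^3 = x^3 - 3*x^2 + 3*x - 1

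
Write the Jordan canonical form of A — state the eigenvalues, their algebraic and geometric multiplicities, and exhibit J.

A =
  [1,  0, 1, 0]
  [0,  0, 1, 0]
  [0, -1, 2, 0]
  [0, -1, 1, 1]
J_3(1) ⊕ J_1(1)

The characteristic polynomial is
  det(x·I − A) = x^4 - 4*x^3 + 6*x^2 - 4*x + 1 = (x - 1)^4

Eigenvalues and multiplicities (the geometric multiplicity of λ is n − rank(A − λI), which equals the number of Jordan blocks for λ):
  λ = 1: algebraic multiplicity = 4, geometric multiplicity = 2

Determining the block sizes for each eigenvalue:
  λ = 1: with am = 4 and gm = 2, the partition is not yet determined (e.g. several partitions of 4 into 2 parts exist). Let N = A − (1)·I. Computing rank(N^1) = 2, rank(N^2) = 1, rank(N^3) = 0; the number of blocks of size ≥ j is rank(N^{j−1}) − rank(N^j), giving [2, 1, 1]. So we have 1 block(s) of size 3, 1 block(s) of size 1 → block sizes [3, 1]

Assembling the blocks gives a Jordan form
J =
  [1, 1, 0, 0]
  [0, 1, 1, 0]
  [0, 0, 1, 0]
  [0, 0, 0, 1]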